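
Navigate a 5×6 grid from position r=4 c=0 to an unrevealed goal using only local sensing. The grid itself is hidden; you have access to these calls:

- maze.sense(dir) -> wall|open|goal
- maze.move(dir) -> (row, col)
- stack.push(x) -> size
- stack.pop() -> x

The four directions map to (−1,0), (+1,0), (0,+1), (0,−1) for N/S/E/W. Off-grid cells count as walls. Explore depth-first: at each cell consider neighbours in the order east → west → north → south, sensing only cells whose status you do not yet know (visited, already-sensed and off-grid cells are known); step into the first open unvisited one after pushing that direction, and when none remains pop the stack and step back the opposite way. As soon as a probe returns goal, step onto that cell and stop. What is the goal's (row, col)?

I use maze.sense passing dir='east', : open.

Then stack.push passing x='east', and observe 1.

Then maze.move passing dir='east', : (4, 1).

Invoking maze.sense passing dir='east', → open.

I invoke stack.push passing x='east', which returns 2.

I run maze.move passing dir='east', and get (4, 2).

Invoking maze.sense passing dir='east', — result: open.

Now I run stack.push passing x='east', : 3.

I call maze.move passing dir='east', → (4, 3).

Invoking maze.sense passing dir='east', : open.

I try stack.push passing x='east', yielding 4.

Now I run maze.move passing dir='east', giving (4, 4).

Invoking maze.sense passing dir='east', yielding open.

Calling stack.push passing x='east', — result: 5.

Next I call maze.move passing dir='east', — result: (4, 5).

Calling maze.sense passing dir='north', — result: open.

Now I run stack.push passing x='north', giving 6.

Using maze.move passing dir='north', and get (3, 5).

Invoking maze.sense passing dir='west', and see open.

I try stack.push passing x='west', — result: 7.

Next I call maze.move passing dir='west', and observe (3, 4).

Next I call maze.sense passing dir='west', which returns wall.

Then maze.sense passing dir='north', : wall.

I use stack.pop(), and observe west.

I use maze.move passing dir='east', which returns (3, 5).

Using maze.sense passing dir='north', which returns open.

I invoke stack.push passing x='north', giving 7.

I try maze.move passing dir='north', and observe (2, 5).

Using maze.sense passing dir='north', and observe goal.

Next I call maze.move passing dir='north', : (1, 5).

Answer: (1, 5)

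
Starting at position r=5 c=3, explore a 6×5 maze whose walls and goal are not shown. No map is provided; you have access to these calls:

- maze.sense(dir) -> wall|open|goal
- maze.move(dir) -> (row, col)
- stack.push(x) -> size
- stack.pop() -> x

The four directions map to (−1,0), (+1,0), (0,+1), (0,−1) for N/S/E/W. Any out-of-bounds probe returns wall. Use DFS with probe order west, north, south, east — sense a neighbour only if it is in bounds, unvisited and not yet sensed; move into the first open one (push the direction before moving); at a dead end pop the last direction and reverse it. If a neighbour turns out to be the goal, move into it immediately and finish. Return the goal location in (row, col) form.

I invoke sense passing dir='west', — result: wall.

Calling sense passing dir='north', and see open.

Using push passing x='north', and see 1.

Next I call move passing dir='north', — result: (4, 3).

Calling sense passing dir='west', and get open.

Then push passing x='west', and see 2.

I try move passing dir='west', yielding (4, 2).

Now I run sense passing dir='west', and observe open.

I try push passing x='west', giving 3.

Next I call move passing dir='west', and observe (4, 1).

I call sense passing dir='west', → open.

I invoke push passing x='west', giving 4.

I call move passing dir='west', yielding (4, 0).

I use sense passing dir='north', : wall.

Now I run sense passing dir='south', and see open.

I try push passing x='south', yielding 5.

Then move passing dir='south', and observe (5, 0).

Using sense passing dir='east', and get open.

Then push passing x='east', giving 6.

Then move passing dir='east', — result: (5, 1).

I call pop(), and get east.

Invoking move passing dir='west', — result: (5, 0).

Then pop(), : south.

Calling move passing dir='north', and observe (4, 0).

I call pop, which returns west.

I run move passing dir='east', : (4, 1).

I call sense passing dir='north', yielding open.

Invoking push passing x='north', which returns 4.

Now I run move passing dir='north', which returns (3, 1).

Using sense passing dir='north', and observe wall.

I run sense passing dir='east', and see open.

Using push passing x='east', giving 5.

Then move passing dir='east', → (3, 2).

I use sense passing dir='north', → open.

I invoke push passing x='north', : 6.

Calling move passing dir='north', and observe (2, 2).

Now I run sense passing dir='north', — result: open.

I invoke push passing x='north', — result: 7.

I try move passing dir='north', giving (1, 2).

I run sense passing dir='west', and see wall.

I run sense passing dir='north', yielding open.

Then push passing x='north', : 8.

I try move passing dir='north', giving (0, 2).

Calling sense passing dir='west', → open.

Next I call push passing x='west', and see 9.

Calling move passing dir='west', and see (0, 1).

I invoke sense passing dir='west', and see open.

Next I call push passing x='west', which returns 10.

Now I run move passing dir='west', which returns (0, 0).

Now I run sense passing dir='south', and get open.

Calling push passing x='south', and get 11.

Next I call move passing dir='south', and get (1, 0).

Then sense passing dir='south', : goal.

I try move passing dir='south', which returns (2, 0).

Answer: (2, 0)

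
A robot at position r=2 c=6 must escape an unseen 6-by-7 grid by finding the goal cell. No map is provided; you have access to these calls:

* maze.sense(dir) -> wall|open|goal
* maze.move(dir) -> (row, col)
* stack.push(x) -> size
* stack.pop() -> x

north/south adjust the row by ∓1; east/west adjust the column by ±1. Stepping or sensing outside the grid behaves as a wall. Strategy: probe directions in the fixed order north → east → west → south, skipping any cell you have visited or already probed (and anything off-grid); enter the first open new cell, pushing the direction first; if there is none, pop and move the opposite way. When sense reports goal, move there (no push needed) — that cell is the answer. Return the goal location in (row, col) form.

~$ maze.sense dir=north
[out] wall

~$ maze.sense dir=west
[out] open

~$ stack.push x=west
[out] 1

~$ maze.move dir=west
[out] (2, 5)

~$ maze.sense dir=north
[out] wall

~$ maze.sense dir=west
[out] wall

~$ maze.sense dir=south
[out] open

~$ stack.push x=south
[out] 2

~$ maze.move dir=south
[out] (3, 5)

~$ maze.sense dir=east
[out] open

~$ stack.push x=east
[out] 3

~$ maze.move dir=east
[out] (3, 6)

~$ maze.sense dir=south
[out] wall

~$ stack.pop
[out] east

~$ maze.move dir=west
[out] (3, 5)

~$ maze.sense dir=west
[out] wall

~$ maze.sense dir=south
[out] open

~$ stack.push x=south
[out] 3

~$ maze.move dir=south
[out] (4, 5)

~$ maze.sense dir=west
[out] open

~$ stack.push x=west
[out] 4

~$ maze.move dir=west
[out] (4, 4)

~$ maze.sense dir=west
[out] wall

~$ maze.sense dir=south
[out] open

~$ stack.push x=south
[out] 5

~$ maze.move dir=south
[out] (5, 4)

~$ maze.sense dir=east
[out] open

~$ stack.push x=east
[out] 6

~$ maze.move dir=east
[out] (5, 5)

~$ maze.sense dir=east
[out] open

~$ stack.push x=east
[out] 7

~$ maze.move dir=east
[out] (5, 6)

~$ stack.pop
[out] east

~$ maze.move dir=west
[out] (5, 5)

~$ stack.pop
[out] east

~$ maze.move dir=west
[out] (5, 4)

~$ maze.sense dir=west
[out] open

~$ stack.push x=west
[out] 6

~$ maze.move dir=west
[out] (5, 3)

~$ maze.sense dir=west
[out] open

~$ stack.push x=west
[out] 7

~$ maze.move dir=west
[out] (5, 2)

~$ maze.sense dir=north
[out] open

~$ stack.push x=north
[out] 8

~$ maze.move dir=north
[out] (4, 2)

~$ maze.sense dir=north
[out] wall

~$ maze.sense dir=west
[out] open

~$ stack.push x=west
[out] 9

~$ maze.move dir=west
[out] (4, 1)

~$ maze.sense dir=north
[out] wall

~$ maze.sense dir=west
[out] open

~$ stack.push x=west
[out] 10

~$ maze.move dir=west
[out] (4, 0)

~$ maze.sense dir=north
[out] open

~$ stack.push x=north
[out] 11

~$ maze.move dir=north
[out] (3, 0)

~$ maze.sense dir=north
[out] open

~$ stack.push x=north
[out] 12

~$ maze.move dir=north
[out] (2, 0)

~$ maze.sense dir=north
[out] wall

~$ maze.sense dir=east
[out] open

~$ stack.push x=east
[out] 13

~$ maze.move dir=east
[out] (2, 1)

~$ maze.sense dir=north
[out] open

~$ stack.push x=north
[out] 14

~$ maze.move dir=north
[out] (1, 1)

~$ maze.sense dir=north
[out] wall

~$ maze.sense dir=east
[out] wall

~$ stack.pop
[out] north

~$ maze.move dir=south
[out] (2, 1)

~$ maze.sense dir=east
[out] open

~$ stack.push x=east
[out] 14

~$ maze.move dir=east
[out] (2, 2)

~$ maze.sense dir=east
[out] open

~$ stack.push x=east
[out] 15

~$ maze.move dir=east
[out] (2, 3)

~$ maze.sense dir=north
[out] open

~$ stack.push x=north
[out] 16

~$ maze.move dir=north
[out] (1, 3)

~$ maze.sense dir=north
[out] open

~$ stack.push x=north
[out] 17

~$ maze.move dir=north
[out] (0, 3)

~$ maze.sense dir=east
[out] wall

~$ maze.sense dir=west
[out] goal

~$ maze.move dir=west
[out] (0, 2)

Answer: (0, 2)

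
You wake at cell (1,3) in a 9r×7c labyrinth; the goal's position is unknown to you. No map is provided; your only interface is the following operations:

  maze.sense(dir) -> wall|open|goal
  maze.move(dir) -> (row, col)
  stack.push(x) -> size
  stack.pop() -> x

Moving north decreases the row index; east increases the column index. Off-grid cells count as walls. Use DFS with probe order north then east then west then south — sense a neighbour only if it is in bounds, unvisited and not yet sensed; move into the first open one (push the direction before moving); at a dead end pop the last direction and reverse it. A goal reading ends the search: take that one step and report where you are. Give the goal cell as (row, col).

$ maze.sense dir: north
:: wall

$ maze.sense dir: east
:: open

$ stack.push x: east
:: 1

$ maze.move dir: east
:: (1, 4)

$ maze.sense dir: north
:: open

$ stack.push x: north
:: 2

$ maze.move dir: north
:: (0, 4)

$ maze.sense dir: east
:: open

$ stack.push x: east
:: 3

$ maze.move dir: east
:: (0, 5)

$ maze.sense dir: east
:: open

$ stack.push x: east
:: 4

$ maze.move dir: east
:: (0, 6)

$ maze.sense dir: south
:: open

$ stack.push x: south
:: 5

$ maze.move dir: south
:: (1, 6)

$ maze.sense dir: west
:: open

$ stack.push x: west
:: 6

$ maze.move dir: west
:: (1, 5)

$ maze.sense dir: south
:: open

$ stack.push x: south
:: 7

$ maze.move dir: south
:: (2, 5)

$ maze.sense dir: east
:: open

$ stack.push x: east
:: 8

$ maze.move dir: east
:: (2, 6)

$ maze.sense dir: south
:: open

$ stack.push x: south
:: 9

$ maze.move dir: south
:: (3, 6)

$ maze.sense dir: west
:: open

$ stack.push x: west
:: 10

$ maze.move dir: west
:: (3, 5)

$ maze.sense dir: west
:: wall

$ maze.sense dir: south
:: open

$ stack.push x: south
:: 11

$ maze.move dir: south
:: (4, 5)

$ maze.sense dir: east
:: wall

$ maze.sense dir: west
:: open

$ stack.push x: west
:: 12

$ maze.move dir: west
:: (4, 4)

$ maze.sense dir: west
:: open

$ stack.push x: west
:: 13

$ maze.move dir: west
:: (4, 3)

$ maze.sense dir: north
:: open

$ stack.push x: north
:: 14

$ maze.move dir: north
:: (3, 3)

$ maze.sense dir: north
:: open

$ stack.push x: north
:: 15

$ maze.move dir: north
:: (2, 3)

$ maze.sense dir: east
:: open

$ stack.push x: east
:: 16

$ maze.move dir: east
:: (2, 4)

$ stack.pop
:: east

$ maze.move dir: west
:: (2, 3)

$ maze.sense dir: west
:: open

$ stack.push x: west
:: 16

$ maze.move dir: west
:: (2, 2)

$ maze.sense dir: north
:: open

$ stack.push x: north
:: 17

$ maze.move dir: north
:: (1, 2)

$ maze.sense dir: north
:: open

$ stack.push x: north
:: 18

$ maze.move dir: north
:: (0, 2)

$ maze.sense dir: west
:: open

$ stack.push x: west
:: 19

$ maze.move dir: west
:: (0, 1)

$ maze.sense dir: west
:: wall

$ maze.sense dir: south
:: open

$ stack.push x: south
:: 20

$ maze.move dir: south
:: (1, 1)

$ maze.sense dir: west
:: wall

$ maze.sense dir: south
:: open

$ stack.push x: south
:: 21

$ maze.move dir: south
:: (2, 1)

$ maze.sense dir: west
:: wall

$ maze.sense dir: south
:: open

$ stack.push x: south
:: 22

$ maze.move dir: south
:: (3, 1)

$ maze.sense dir: east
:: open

$ stack.push x: east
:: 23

$ maze.move dir: east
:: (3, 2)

$ maze.sense dir: south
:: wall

$ stack.pop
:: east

$ maze.move dir: west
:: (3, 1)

$ maze.sense dir: west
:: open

$ stack.push x: west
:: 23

$ maze.move dir: west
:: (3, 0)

$ maze.sense dir: south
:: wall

$ stack.pop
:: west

$ maze.move dir: east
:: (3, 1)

$ maze.sense dir: south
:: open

$ stack.push x: south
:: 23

$ maze.move dir: south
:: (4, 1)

$ maze.sense dir: south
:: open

$ stack.push x: south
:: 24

$ maze.move dir: south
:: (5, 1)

$ maze.sense dir: east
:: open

$ stack.push x: east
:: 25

$ maze.move dir: east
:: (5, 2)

$ maze.sense dir: east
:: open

$ stack.push x: east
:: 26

$ maze.move dir: east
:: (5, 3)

$ maze.sense dir: east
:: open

$ stack.push x: east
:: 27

$ maze.move dir: east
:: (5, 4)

$ maze.sense dir: east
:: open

$ stack.push x: east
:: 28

$ maze.move dir: east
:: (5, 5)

$ maze.sense dir: east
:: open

$ stack.push x: east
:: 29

$ maze.move dir: east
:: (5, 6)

$ maze.sense dir: south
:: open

$ stack.push x: south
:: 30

$ maze.move dir: south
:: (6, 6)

$ maze.sense dir: west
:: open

$ stack.push x: west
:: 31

$ maze.move dir: west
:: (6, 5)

$ maze.sense dir: west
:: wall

$ maze.sense dir: south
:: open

$ stack.push x: south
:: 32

$ maze.move dir: south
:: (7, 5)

$ maze.sense dir: east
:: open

$ stack.push x: east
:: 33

$ maze.move dir: east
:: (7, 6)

$ maze.sense dir: south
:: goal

$ maze.move dir: south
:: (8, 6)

Answer: (8, 6)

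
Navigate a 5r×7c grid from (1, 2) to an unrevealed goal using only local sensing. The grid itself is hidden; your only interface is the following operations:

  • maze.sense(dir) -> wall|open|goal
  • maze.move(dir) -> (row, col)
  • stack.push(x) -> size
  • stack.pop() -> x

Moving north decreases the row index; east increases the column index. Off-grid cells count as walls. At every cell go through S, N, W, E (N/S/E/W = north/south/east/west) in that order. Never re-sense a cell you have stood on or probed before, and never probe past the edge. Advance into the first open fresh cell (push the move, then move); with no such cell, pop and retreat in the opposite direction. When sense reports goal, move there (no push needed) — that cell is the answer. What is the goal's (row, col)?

-> maze.sense(south)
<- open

-> stack.push(south)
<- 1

-> maze.move(south)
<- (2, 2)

-> maze.sense(south)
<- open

-> stack.push(south)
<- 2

-> maze.move(south)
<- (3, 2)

-> maze.sense(south)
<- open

-> stack.push(south)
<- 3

-> maze.move(south)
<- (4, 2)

-> maze.sense(west)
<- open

-> stack.push(west)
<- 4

-> maze.move(west)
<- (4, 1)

-> maze.sense(north)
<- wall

-> maze.sense(west)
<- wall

-> stack.pop()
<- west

-> maze.move(east)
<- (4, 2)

-> maze.sense(east)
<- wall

-> stack.pop()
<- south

-> maze.move(north)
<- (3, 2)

-> maze.sense(east)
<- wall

-> stack.pop()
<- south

-> maze.move(north)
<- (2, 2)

-> maze.sense(west)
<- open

-> stack.push(west)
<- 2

-> maze.move(west)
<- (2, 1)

-> maze.sense(north)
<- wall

-> maze.sense(west)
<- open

-> stack.push(west)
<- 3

-> maze.move(west)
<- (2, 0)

-> maze.sense(south)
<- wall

-> maze.sense(north)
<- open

-> stack.push(north)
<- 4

-> maze.move(north)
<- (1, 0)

-> maze.sense(north)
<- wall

-> stack.pop()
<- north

-> maze.move(south)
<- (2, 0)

-> stack.pop()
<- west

-> maze.move(east)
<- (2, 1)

-> stack.pop()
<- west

-> maze.move(east)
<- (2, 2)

-> maze.sense(east)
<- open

-> stack.push(east)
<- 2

-> maze.move(east)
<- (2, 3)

-> maze.sense(north)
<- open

-> stack.push(north)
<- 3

-> maze.move(north)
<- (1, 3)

-> maze.sense(north)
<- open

-> stack.push(north)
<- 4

-> maze.move(north)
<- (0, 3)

-> maze.sense(west)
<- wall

-> maze.sense(east)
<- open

-> stack.push(east)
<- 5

-> maze.move(east)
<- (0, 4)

-> maze.sense(south)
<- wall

-> maze.sense(east)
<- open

-> stack.push(east)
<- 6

-> maze.move(east)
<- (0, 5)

-> maze.sense(south)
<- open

-> stack.push(south)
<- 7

-> maze.move(south)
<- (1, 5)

-> maze.sense(south)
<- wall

-> maze.sense(east)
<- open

-> stack.push(east)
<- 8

-> maze.move(east)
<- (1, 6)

-> maze.sense(south)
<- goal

-> maze.move(south)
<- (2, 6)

Answer: (2, 6)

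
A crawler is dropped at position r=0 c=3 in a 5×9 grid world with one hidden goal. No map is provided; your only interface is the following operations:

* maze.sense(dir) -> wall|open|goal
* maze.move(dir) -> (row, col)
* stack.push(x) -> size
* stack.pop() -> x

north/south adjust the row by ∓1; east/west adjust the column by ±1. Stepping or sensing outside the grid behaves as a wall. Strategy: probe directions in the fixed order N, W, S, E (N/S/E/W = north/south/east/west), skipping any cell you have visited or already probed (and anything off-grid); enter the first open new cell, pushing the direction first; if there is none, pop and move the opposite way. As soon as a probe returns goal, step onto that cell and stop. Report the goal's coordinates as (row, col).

Action: sense[dir=west]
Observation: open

Action: push[x=west]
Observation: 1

Action: move[dir=west]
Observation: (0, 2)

Action: sense[dir=west]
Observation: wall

Action: sense[dir=south]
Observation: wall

Action: pop[]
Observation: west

Action: move[dir=east]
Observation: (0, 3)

Action: sense[dir=south]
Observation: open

Action: push[x=south]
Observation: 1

Action: move[dir=south]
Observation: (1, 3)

Action: sense[dir=south]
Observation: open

Action: push[x=south]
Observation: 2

Action: move[dir=south]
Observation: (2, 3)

Action: sense[dir=west]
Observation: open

Action: push[x=west]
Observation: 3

Action: move[dir=west]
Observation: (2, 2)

Action: sense[dir=west]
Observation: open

Action: push[x=west]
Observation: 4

Action: move[dir=west]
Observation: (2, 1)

Action: sense[dir=north]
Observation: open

Action: push[x=north]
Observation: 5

Action: move[dir=north]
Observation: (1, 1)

Action: sense[dir=west]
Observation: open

Action: push[x=west]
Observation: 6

Action: move[dir=west]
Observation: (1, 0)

Action: sense[dir=north]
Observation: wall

Action: sense[dir=south]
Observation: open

Action: push[x=south]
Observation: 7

Action: move[dir=south]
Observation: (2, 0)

Action: sense[dir=south]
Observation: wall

Action: pop[]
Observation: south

Action: move[dir=north]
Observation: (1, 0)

Action: pop[]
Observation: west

Action: move[dir=east]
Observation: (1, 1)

Action: pop[]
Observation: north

Action: move[dir=south]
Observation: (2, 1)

Action: sense[dir=south]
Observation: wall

Action: pop[]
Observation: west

Action: move[dir=east]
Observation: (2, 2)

Action: sense[dir=south]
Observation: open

Action: push[x=south]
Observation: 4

Action: move[dir=south]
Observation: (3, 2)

Action: sense[dir=south]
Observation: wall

Action: sense[dir=east]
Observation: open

Action: push[x=east]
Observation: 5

Action: move[dir=east]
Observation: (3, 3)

Action: sense[dir=south]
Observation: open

Action: push[x=south]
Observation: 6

Action: move[dir=south]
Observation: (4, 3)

Action: sense[dir=east]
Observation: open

Action: push[x=east]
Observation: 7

Action: move[dir=east]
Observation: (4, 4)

Action: sense[dir=north]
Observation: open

Action: push[x=north]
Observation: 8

Action: move[dir=north]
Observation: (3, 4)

Action: sense[dir=north]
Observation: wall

Action: sense[dir=east]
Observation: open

Action: push[x=east]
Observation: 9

Action: move[dir=east]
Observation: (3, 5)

Action: sense[dir=north]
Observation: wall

Action: sense[dir=south]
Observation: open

Action: push[x=south]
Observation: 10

Action: move[dir=south]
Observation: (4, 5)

Action: sense[dir=east]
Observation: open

Action: push[x=east]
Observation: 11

Action: move[dir=east]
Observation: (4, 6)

Action: sense[dir=north]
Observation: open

Action: push[x=north]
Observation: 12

Action: move[dir=north]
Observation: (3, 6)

Action: sense[dir=north]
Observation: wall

Action: sense[dir=east]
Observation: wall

Action: pop[]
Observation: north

Action: move[dir=south]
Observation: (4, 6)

Action: sense[dir=east]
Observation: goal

Action: move[dir=east]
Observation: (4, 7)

Answer: (4, 7)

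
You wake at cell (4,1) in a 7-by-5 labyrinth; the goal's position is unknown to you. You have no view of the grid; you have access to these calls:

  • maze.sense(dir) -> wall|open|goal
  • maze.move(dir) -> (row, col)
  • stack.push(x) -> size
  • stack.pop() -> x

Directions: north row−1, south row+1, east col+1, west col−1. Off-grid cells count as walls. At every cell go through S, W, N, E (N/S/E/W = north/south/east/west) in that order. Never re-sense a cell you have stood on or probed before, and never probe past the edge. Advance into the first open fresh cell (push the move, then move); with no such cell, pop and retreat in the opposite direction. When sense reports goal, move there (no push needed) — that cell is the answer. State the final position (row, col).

! maze.sense(dir: south) == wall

! maze.sense(dir: west) == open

! stack.push(x: west) == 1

! maze.move(dir: west) == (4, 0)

! maze.sense(dir: south) == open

! stack.push(x: south) == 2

! maze.move(dir: south) == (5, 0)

! maze.sense(dir: south) == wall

! stack.pop() == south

! maze.move(dir: north) == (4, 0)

! maze.sense(dir: north) == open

! stack.push(x: north) == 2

! maze.move(dir: north) == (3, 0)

! maze.sense(dir: north) == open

! stack.push(x: north) == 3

! maze.move(dir: north) == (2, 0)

! maze.sense(dir: north) == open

! stack.push(x: north) == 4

! maze.move(dir: north) == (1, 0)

! maze.sense(dir: north) == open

! stack.push(x: north) == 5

! maze.move(dir: north) == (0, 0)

! maze.sense(dir: east) == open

! stack.push(x: east) == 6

! maze.move(dir: east) == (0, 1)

! maze.sense(dir: south) == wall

! maze.sense(dir: east) == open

! stack.push(x: east) == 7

! maze.move(dir: east) == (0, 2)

! maze.sense(dir: south) == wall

! maze.sense(dir: east) == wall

! stack.pop() == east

! maze.move(dir: west) == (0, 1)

! stack.pop() == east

! maze.move(dir: west) == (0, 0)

! stack.pop() == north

! maze.move(dir: south) == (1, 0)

! stack.pop() == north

! maze.move(dir: south) == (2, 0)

! maze.sense(dir: east) == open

! stack.push(x: east) == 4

! maze.move(dir: east) == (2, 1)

! maze.sense(dir: south) == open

! stack.push(x: south) == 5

! maze.move(dir: south) == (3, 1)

! maze.sense(dir: east) == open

! stack.push(x: east) == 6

! maze.move(dir: east) == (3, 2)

! maze.sense(dir: south) == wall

! maze.sense(dir: north) == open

! stack.push(x: north) == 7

! maze.move(dir: north) == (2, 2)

! maze.sense(dir: east) == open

! stack.push(x: east) == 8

! maze.move(dir: east) == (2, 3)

! maze.sense(dir: south) == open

! stack.push(x: south) == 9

! maze.move(dir: south) == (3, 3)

! maze.sense(dir: south) == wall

! maze.sense(dir: east) == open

! stack.push(x: east) == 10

! maze.move(dir: east) == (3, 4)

! maze.sense(dir: south) == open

! stack.push(x: south) == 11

! maze.move(dir: south) == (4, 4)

! maze.sense(dir: south) == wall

! stack.pop() == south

! maze.move(dir: north) == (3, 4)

! maze.sense(dir: north) == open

! stack.push(x: north) == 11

! maze.move(dir: north) == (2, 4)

! maze.sense(dir: north) == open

! stack.push(x: north) == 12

! maze.move(dir: north) == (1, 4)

! maze.sense(dir: west) == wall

! maze.sense(dir: north) == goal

! maze.move(dir: north) == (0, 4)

Answer: (0, 4)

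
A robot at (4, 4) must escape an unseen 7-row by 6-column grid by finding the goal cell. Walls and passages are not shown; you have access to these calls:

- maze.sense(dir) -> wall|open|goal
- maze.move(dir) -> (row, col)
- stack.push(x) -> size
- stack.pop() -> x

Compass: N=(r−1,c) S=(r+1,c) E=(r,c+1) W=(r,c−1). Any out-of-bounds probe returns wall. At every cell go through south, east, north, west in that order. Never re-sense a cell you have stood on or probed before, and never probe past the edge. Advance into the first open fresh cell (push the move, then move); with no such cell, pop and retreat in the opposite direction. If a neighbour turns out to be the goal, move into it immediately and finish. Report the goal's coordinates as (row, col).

Step: maze.sense[dir→south]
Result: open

Step: stack.push[x→south]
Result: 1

Step: maze.move[dir→south]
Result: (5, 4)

Step: maze.sense[dir→south]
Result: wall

Step: maze.sense[dir→east]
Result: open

Step: stack.push[x→east]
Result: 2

Step: maze.move[dir→east]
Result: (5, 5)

Step: maze.sense[dir→south]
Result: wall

Step: maze.sense[dir→north]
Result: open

Step: stack.push[x→north]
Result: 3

Step: maze.move[dir→north]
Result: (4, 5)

Step: maze.sense[dir→north]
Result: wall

Step: stack.pop[]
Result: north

Step: maze.move[dir→south]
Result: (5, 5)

Step: stack.pop[]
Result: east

Step: maze.move[dir→west]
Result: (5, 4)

Step: maze.sense[dir→west]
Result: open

Step: stack.push[x→west]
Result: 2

Step: maze.move[dir→west]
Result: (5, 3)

Step: maze.sense[dir→south]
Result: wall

Step: maze.sense[dir→north]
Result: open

Step: stack.push[x→north]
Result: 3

Step: maze.move[dir→north]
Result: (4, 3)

Step: maze.sense[dir→north]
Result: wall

Step: maze.sense[dir→west]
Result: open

Step: stack.push[x→west]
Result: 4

Step: maze.move[dir→west]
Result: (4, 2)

Step: maze.sense[dir→south]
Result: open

Step: stack.push[x→south]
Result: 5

Step: maze.move[dir→south]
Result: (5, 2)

Step: maze.sense[dir→south]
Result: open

Step: stack.push[x→south]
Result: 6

Step: maze.move[dir→south]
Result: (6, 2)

Step: maze.sense[dir→west]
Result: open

Step: stack.push[x→west]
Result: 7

Step: maze.move[dir→west]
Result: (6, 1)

Step: maze.sense[dir→north]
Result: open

Step: stack.push[x→north]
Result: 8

Step: maze.move[dir→north]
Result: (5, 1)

Step: maze.sense[dir→north]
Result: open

Step: stack.push[x→north]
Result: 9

Step: maze.move[dir→north]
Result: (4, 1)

Step: maze.sense[dir→north]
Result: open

Step: stack.push[x→north]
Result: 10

Step: maze.move[dir→north]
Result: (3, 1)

Step: maze.sense[dir→east]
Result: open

Step: stack.push[x→east]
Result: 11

Step: maze.move[dir→east]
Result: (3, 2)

Step: maze.sense[dir→north]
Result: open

Step: stack.push[x→north]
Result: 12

Step: maze.move[dir→north]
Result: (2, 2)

Step: maze.sense[dir→east]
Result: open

Step: stack.push[x→east]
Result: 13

Step: maze.move[dir→east]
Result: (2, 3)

Step: maze.sense[dir→east]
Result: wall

Step: maze.sense[dir→north]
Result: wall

Step: stack.pop[]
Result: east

Step: maze.move[dir→west]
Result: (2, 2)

Step: maze.sense[dir→north]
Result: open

Step: stack.push[x→north]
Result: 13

Step: maze.move[dir→north]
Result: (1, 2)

Step: maze.sense[dir→north]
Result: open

Step: stack.push[x→north]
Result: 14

Step: maze.move[dir→north]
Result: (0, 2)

Step: maze.sense[dir→east]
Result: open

Step: stack.push[x→east]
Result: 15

Step: maze.move[dir→east]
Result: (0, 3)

Step: maze.sense[dir→east]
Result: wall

Step: stack.pop[]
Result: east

Step: maze.move[dir→west]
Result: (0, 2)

Step: maze.sense[dir→west]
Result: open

Step: stack.push[x→west]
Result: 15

Step: maze.move[dir→west]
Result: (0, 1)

Step: maze.sense[dir→south]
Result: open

Step: stack.push[x→south]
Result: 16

Step: maze.move[dir→south]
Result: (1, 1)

Step: maze.sense[dir→south]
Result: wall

Step: maze.sense[dir→west]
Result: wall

Step: stack.pop[]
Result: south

Step: maze.move[dir→north]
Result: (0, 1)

Step: maze.sense[dir→west]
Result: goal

Step: maze.move[dir→west]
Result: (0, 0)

Answer: (0, 0)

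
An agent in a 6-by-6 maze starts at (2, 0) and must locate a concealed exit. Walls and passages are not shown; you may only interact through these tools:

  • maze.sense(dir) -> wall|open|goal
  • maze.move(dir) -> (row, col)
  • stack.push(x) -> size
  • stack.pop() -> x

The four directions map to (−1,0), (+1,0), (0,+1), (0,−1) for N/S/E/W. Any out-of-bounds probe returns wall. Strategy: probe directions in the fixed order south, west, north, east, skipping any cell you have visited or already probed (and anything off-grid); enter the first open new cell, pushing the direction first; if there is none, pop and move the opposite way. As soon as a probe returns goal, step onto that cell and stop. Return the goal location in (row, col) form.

==> sense(south)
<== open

==> push(south)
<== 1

==> move(south)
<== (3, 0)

==> sense(south)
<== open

==> push(south)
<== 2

==> move(south)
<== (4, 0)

==> sense(south)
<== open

==> push(south)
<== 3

==> move(south)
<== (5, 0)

==> sense(east)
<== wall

==> pop()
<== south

==> move(north)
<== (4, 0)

==> sense(east)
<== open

==> push(east)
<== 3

==> move(east)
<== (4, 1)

==> sense(north)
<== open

==> push(north)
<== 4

==> move(north)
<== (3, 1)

==> sense(north)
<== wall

==> sense(east)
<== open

==> push(east)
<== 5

==> move(east)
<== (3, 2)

==> sense(south)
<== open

==> push(south)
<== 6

==> move(south)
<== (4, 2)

==> sense(south)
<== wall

==> sense(east)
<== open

==> push(east)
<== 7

==> move(east)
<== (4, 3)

==> sense(south)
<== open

==> push(south)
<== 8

==> move(south)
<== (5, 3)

==> sense(east)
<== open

==> push(east)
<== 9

==> move(east)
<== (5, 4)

==> sense(north)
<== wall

==> sense(east)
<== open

==> push(east)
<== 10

==> move(east)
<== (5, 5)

==> sense(north)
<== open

==> push(north)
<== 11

==> move(north)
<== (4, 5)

==> sense(north)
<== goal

==> move(north)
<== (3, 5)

Answer: (3, 5)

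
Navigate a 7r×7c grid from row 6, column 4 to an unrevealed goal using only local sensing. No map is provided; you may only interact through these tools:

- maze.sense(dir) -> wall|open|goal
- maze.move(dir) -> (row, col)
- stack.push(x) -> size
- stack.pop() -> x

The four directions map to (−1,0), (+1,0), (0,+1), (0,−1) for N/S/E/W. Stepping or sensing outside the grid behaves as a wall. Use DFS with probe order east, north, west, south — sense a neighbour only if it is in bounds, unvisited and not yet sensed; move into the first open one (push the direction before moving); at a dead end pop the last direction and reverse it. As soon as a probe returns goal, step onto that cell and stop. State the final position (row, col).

~$ maze.sense dir=east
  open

~$ stack.push x=east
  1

~$ maze.move dir=east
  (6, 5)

~$ maze.sense dir=east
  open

~$ stack.push x=east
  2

~$ maze.move dir=east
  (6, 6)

~$ maze.sense dir=north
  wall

~$ stack.pop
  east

~$ maze.move dir=west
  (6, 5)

~$ maze.sense dir=north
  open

~$ stack.push x=north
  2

~$ maze.move dir=north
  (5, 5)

~$ maze.sense dir=north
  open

~$ stack.push x=north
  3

~$ maze.move dir=north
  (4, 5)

~$ maze.sense dir=east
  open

~$ stack.push x=east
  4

~$ maze.move dir=east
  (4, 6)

~$ maze.sense dir=north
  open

~$ stack.push x=north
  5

~$ maze.move dir=north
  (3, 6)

~$ maze.sense dir=north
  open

~$ stack.push x=north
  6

~$ maze.move dir=north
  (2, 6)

~$ maze.sense dir=north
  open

~$ stack.push x=north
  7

~$ maze.move dir=north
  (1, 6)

~$ maze.sense dir=north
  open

~$ stack.push x=north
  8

~$ maze.move dir=north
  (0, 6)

~$ maze.sense dir=west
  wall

~$ stack.pop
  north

~$ maze.move dir=south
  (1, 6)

~$ maze.sense dir=west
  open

~$ stack.push x=west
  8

~$ maze.move dir=west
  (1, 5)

~$ maze.sense dir=west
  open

~$ stack.push x=west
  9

~$ maze.move dir=west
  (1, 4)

~$ maze.sense dir=north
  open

~$ stack.push x=north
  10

~$ maze.move dir=north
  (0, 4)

~$ maze.sense dir=west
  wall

~$ stack.pop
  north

~$ maze.move dir=south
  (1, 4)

~$ maze.sense dir=west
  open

~$ stack.push x=west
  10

~$ maze.move dir=west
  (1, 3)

~$ maze.sense dir=west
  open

~$ stack.push x=west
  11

~$ maze.move dir=west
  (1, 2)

~$ maze.sense dir=north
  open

~$ stack.push x=north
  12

~$ maze.move dir=north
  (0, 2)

~$ maze.sense dir=west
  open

~$ stack.push x=west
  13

~$ maze.move dir=west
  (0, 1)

~$ maze.sense dir=west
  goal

~$ maze.move dir=west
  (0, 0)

Answer: (0, 0)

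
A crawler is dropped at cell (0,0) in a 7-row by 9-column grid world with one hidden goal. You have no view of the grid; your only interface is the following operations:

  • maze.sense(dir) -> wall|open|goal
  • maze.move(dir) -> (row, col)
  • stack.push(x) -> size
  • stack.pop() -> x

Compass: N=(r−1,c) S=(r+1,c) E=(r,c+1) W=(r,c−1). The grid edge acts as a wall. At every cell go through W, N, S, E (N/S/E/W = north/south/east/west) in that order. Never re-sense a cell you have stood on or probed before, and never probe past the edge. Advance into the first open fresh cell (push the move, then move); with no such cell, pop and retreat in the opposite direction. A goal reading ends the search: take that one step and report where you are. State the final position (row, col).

[in] sense dir=south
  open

[in] push x=south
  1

[in] move dir=south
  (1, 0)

[in] sense dir=south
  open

[in] push x=south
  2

[in] move dir=south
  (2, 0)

[in] sense dir=south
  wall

[in] sense dir=east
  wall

[in] pop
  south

[in] move dir=north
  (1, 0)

[in] sense dir=east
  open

[in] push x=east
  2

[in] move dir=east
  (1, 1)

[in] sense dir=north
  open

[in] push x=north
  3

[in] move dir=north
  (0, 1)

[in] sense dir=east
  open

[in] push x=east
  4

[in] move dir=east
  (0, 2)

[in] sense dir=south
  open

[in] push x=south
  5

[in] move dir=south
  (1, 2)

[in] sense dir=south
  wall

[in] sense dir=east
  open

[in] push x=east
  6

[in] move dir=east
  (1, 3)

[in] sense dir=north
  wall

[in] sense dir=south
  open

[in] push x=south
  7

[in] move dir=south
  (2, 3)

[in] sense dir=south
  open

[in] push x=south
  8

[in] move dir=south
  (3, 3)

[in] sense dir=west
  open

[in] push x=west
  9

[in] move dir=west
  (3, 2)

[in] sense dir=west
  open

[in] push x=west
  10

[in] move dir=west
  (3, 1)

[in] sense dir=south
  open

[in] push x=south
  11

[in] move dir=south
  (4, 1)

[in] sense dir=west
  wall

[in] sense dir=south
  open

[in] push x=south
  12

[in] move dir=south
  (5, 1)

[in] sense dir=west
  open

[in] push x=west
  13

[in] move dir=west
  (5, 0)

[in] sense dir=south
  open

[in] push x=south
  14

[in] move dir=south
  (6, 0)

[in] sense dir=east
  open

[in] push x=east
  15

[in] move dir=east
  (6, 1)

[in] sense dir=east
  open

[in] push x=east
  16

[in] move dir=east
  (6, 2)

[in] sense dir=north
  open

[in] push x=north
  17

[in] move dir=north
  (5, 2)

[in] sense dir=north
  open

[in] push x=north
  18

[in] move dir=north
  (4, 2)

[in] sense dir=east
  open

[in] push x=east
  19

[in] move dir=east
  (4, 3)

[in] sense dir=south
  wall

[in] sense dir=east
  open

[in] push x=east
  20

[in] move dir=east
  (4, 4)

[in] sense dir=north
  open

[in] push x=north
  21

[in] move dir=north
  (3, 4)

[in] sense dir=north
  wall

[in] sense dir=east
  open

[in] push x=east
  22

[in] move dir=east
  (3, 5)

[in] sense dir=north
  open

[in] push x=north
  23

[in] move dir=north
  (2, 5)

[in] sense dir=north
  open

[in] push x=north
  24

[in] move dir=north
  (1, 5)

[in] sense dir=west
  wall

[in] sense dir=north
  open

[in] push x=north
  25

[in] move dir=north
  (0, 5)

[in] sense dir=west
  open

[in] push x=west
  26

[in] move dir=west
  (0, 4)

[in] pop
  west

[in] move dir=east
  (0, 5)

[in] sense dir=east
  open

[in] push x=east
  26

[in] move dir=east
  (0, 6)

[in] sense dir=south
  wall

[in] sense dir=east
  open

[in] push x=east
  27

[in] move dir=east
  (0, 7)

[in] sense dir=south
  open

[in] push x=south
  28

[in] move dir=south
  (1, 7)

[in] sense dir=south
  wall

[in] sense dir=east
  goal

[in] move dir=east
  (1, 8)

Answer: (1, 8)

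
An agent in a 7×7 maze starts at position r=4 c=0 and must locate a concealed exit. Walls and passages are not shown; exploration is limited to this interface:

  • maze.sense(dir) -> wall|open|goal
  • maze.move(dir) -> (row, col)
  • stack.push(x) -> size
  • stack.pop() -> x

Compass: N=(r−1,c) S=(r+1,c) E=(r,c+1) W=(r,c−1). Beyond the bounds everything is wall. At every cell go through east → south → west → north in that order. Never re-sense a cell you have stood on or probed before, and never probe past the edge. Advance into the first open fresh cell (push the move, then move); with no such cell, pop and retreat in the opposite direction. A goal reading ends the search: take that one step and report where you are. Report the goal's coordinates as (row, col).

I call maze.sense on dir: east, which returns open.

Next I call stack.push on x: east, and get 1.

Then maze.move on dir: east, → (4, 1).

I invoke maze.sense on dir: east, and get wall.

I try maze.sense on dir: south, → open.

I invoke stack.push on x: south, → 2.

Invoking maze.move on dir: south, and get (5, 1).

I try maze.sense on dir: east, yielding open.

Calling stack.push on x: east, : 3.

I use maze.move on dir: east, → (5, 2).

I call maze.sense on dir: east, : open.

Then stack.push on x: east, — result: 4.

I call maze.move on dir: east, which returns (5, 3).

Calling maze.sense on dir: east, and see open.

I use stack.push on x: east, which returns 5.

I run maze.move on dir: east, yielding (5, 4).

Then maze.sense on dir: east, and see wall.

I run maze.sense on dir: south, and see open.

Calling stack.push on x: south, : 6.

Invoking maze.move on dir: south, → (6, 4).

I run maze.sense on dir: east, yielding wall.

I run maze.sense on dir: west, and get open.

I run stack.push on x: west, : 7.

Now I run maze.move on dir: west, yielding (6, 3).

I call maze.sense on dir: west, : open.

Now I run stack.push on x: west, giving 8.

Now I run maze.move on dir: west, yielding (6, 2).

I call maze.sense on dir: west, → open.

I run stack.push on x: west, → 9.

Then maze.move on dir: west, and see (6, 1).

I invoke maze.sense on dir: west, and observe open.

I use stack.push on x: west, which returns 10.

I use maze.move on dir: west, yielding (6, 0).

I run maze.sense on dir: north, — result: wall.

I run stack.pop(), and get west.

Then maze.move on dir: east, giving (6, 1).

Calling stack.pop, — result: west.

I run maze.move on dir: east, which returns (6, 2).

I try stack.pop, giving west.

Invoking maze.move on dir: east, — result: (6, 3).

I try stack.pop, yielding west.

I use maze.move on dir: east, which returns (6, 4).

Calling stack.pop, yielding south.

Using maze.move on dir: north, → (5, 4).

I run maze.sense on dir: north, and get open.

Invoking stack.push on x: north, yielding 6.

I run maze.move on dir: north, which returns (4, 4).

I try maze.sense on dir: east, yielding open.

I call stack.push on x: east, yielding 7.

Using maze.move on dir: east, and see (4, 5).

I invoke maze.sense on dir: east, yielding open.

Next I call stack.push on x: east, → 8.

I try maze.move on dir: east, yielding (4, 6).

Now I run maze.sense on dir: south, and observe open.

Calling stack.push on x: south, — result: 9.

Then maze.move on dir: south, giving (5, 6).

Now I run maze.sense on dir: south, which returns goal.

Then maze.move on dir: south, which returns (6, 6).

Answer: (6, 6)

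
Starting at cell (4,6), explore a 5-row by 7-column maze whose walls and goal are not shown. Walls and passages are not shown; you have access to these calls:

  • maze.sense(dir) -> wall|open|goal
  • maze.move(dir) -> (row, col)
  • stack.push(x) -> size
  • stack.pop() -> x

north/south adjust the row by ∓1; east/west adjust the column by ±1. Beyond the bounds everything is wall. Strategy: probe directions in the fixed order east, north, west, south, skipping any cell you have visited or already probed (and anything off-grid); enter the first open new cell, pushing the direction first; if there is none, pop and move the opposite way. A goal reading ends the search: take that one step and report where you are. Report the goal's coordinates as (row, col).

==> maze.sense(dir: north)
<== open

==> stack.push(x: north)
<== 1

==> maze.move(dir: north)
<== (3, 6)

==> maze.sense(dir: north)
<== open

==> stack.push(x: north)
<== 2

==> maze.move(dir: north)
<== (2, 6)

==> maze.sense(dir: north)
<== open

==> stack.push(x: north)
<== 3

==> maze.move(dir: north)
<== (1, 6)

==> maze.sense(dir: north)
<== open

==> stack.push(x: north)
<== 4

==> maze.move(dir: north)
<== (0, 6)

==> maze.sense(dir: west)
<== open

==> stack.push(x: west)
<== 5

==> maze.move(dir: west)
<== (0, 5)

==> maze.sense(dir: west)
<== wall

==> maze.sense(dir: south)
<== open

==> stack.push(x: south)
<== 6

==> maze.move(dir: south)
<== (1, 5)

==> maze.sense(dir: west)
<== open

==> stack.push(x: west)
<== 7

==> maze.move(dir: west)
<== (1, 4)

==> maze.sense(dir: west)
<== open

==> stack.push(x: west)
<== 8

==> maze.move(dir: west)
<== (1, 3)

==> maze.sense(dir: north)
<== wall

==> maze.sense(dir: west)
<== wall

==> maze.sense(dir: south)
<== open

==> stack.push(x: south)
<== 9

==> maze.move(dir: south)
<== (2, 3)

==> maze.sense(dir: east)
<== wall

==> maze.sense(dir: west)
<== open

==> stack.push(x: west)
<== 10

==> maze.move(dir: west)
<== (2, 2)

==> maze.sense(dir: west)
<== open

==> stack.push(x: west)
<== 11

==> maze.move(dir: west)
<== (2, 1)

==> maze.sense(dir: north)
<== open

==> stack.push(x: north)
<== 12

==> maze.move(dir: north)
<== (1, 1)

==> maze.sense(dir: north)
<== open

==> stack.push(x: north)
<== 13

==> maze.move(dir: north)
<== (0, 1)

==> maze.sense(dir: east)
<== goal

==> maze.move(dir: east)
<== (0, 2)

Answer: (0, 2)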